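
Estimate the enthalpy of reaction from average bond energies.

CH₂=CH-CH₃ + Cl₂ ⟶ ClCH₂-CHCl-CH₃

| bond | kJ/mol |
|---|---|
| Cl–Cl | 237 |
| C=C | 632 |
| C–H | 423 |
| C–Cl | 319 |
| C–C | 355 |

Bonds broken (reactants):
  C–C: 1 × 355 = 355
  C–H: 6 × 423 = 2538
  C=C: 1 × 632 = 632
  Cl–Cl: 1 × 237 = 237
  Σ(broken) = 3762 kJ
Bonds formed (products):
  C–C: 2 × 355 = 710
  C–Cl: 2 × 319 = 638
  C–H: 6 × 423 = 2538
  Σ(formed) = 3886 kJ
ΔH = Σ(broken) − Σ(formed) = 3762 − 3886 = −124 kJ

ΔH ≈ −124 kJ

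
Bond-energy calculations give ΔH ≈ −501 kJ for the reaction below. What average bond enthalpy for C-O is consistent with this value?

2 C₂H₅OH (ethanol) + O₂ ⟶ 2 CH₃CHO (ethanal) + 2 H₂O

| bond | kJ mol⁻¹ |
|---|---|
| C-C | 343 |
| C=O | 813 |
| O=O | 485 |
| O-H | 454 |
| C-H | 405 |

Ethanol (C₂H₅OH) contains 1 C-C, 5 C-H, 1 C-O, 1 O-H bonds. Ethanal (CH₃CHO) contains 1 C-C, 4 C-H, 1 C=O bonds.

D(C-O) ≈ 369 kJ/mol

Let D be the C-O bond energy.
Σ(broken) = 2×343 + 10×405 + 2×D + 2×454 + 1×485 = 6129 + 2D
Σ(formed) = 2×343 + 8×405 + 2×813 + 4×454 = 7368
ΔH = Σ(broken) − Σ(formed) = (6129 + 2D) − (7368) = −1239 + 2D
Setting this equal to −501 kJ gives 2D = 738, so D = 369 kJ/mol.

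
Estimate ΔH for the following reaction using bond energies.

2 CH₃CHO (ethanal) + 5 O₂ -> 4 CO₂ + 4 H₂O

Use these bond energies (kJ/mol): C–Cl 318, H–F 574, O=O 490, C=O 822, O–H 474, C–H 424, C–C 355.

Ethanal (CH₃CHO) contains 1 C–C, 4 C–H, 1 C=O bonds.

Bonds broken (reactants):
  C–C: 2 × 355 = 710
  C–H: 8 × 424 = 3392
  C=O: 2 × 822 = 1644
  O=O: 5 × 490 = 2450
  Σ(broken) = 8196 kJ
Bonds formed (products):
  C=O: 8 × 822 = 6576
  O–H: 8 × 474 = 3792
  Σ(formed) = 10368 kJ
ΔH = Σ(broken) − Σ(formed) = 8196 − 10368 = −2172 kJ

ΔH ≈ −2172 kJ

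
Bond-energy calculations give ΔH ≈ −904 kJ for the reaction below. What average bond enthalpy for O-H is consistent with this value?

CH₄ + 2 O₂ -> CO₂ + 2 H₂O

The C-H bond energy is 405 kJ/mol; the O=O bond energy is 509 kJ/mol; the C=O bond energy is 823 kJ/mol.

Let D be the O-H bond energy.
Σ(broken) = 4×405 + 2×509 = 2638
Σ(formed) = 2×823 + 4×D = 1646 + 4D
ΔH = Σ(broken) − Σ(formed) = (2638) − (1646 + 4D) = +992 − 4D
Setting this equal to −904 kJ gives 4D = 1896, so D = 474 kJ/mol.

D(O-H) ≈ 474 kJ/mol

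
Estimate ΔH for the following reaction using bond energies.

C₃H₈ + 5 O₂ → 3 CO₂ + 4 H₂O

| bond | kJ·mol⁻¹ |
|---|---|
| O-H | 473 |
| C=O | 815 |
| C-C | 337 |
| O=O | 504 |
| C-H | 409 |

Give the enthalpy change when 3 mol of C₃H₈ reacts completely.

ΔH = −6624 kJ

Bonds broken (reactants):
  C-C: 2 × 337 = 674
  C-H: 8 × 409 = 3272
  O=O: 5 × 504 = 2520
  Σ(broken) = 6466 kJ
Bonds formed (products):
  C=O: 6 × 815 = 4890
  O-H: 8 × 473 = 3784
  Σ(formed) = 8674 kJ
ΔH = Σ(broken) − Σ(formed) = 6466 − 8674 = −2208 kJ
For 3× the reaction as written: 3 × (−2208) = −6624 kJ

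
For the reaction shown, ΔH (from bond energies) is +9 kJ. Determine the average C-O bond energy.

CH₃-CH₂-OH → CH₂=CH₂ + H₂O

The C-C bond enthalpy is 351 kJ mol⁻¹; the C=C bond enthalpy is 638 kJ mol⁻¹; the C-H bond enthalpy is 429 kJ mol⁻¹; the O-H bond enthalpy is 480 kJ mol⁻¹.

Let D be the C-O bond energy.
Σ(broken) = 1×351 + 5×429 + 1×D + 1×480 = 2976 + D
Σ(formed) = 4×429 + 1×638 + 2×480 = 3314
ΔH = Σ(broken) − Σ(formed) = (2976 + D) − (3314) = −338 + D
Setting this equal to +9 kJ gives D = 347 kJ/mol.

D(C-O) ≈ 347 kJ/mol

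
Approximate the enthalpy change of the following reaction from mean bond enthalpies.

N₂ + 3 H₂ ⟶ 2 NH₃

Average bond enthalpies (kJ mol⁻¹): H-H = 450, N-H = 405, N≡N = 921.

Bonds broken (reactants):
  H-H: 3 × 450 = 1350
  N≡N: 1 × 921 = 921
  Σ(broken) = 2271 kJ
Bonds formed (products):
  N-H: 6 × 405 = 2430
  Σ(formed) = 2430 kJ
ΔH = Σ(broken) − Σ(formed) = 2271 − 2430 = −159 kJ

ΔH ≈ −159 kJ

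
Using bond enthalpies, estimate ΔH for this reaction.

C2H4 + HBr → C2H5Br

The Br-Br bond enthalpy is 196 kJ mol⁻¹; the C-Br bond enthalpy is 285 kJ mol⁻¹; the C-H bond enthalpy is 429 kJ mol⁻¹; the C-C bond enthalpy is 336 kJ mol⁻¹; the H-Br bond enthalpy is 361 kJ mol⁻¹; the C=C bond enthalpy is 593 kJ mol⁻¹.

Bonds broken (reactants):
  C-H: 4 × 429 = 1716
  C=C: 1 × 593 = 593
  H-Br: 1 × 361 = 361
  Σ(broken) = 2670 kJ
Bonds formed (products):
  C-Br: 1 × 285 = 285
  C-C: 1 × 336 = 336
  C-H: 5 × 429 = 2145
  Σ(formed) = 2766 kJ
ΔH = Σ(broken) − Σ(formed) = 2670 − 2766 = −96 kJ

ΔH ≈ −96 kJ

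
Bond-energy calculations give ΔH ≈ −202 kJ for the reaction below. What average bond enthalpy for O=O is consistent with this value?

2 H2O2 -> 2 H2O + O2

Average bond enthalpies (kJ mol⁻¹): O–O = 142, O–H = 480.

D(O=O) ≈ 486 kJ/mol

Let D be the O=O bond energy.
Σ(broken) = 4×480 + 2×142 = 2204
Σ(formed) = 4×480 + 1×D = 1920 + D
ΔH = Σ(broken) − Σ(formed) = (2204) − (1920 + D) = +284 − D
Setting this equal to −202 kJ gives D = 486 kJ/mol.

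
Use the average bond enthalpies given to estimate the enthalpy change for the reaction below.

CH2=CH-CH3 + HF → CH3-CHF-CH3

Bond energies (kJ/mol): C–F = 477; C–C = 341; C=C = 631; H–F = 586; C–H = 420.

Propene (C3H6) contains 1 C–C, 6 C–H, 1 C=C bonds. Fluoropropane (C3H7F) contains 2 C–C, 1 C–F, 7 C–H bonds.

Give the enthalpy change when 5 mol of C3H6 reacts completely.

ΔH = −105 kJ

Bonds broken (reactants):
  C–C: 1 × 341 = 341
  C–H: 6 × 420 = 2520
  C=C: 1 × 631 = 631
  H–F: 1 × 586 = 586
  Σ(broken) = 4078 kJ
Bonds formed (products):
  C–C: 2 × 341 = 682
  C–F: 1 × 477 = 477
  C–H: 7 × 420 = 2940
  Σ(formed) = 4099 kJ
ΔH = Σ(broken) − Σ(formed) = 4078 − 4099 = −21 kJ
For 5× the reaction as written: 5 × (−21) = −105 kJ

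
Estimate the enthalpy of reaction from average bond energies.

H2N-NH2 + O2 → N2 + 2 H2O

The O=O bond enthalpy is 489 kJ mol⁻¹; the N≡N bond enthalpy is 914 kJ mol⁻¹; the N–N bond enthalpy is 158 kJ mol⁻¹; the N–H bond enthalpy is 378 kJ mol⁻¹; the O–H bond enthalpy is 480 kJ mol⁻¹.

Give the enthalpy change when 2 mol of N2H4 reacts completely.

Bonds broken (reactants):
  N–H: 4 × 378 = 1512
  N–N: 1 × 158 = 158
  O=O: 1 × 489 = 489
  Σ(broken) = 2159 kJ
Bonds formed (products):
  N≡N: 1 × 914 = 914
  O–H: 4 × 480 = 1920
  Σ(formed) = 2834 kJ
ΔH = Σ(broken) − Σ(formed) = 2159 − 2834 = −675 kJ
For 2× the reaction as written: 2 × (−675) = −1350 kJ

ΔH = −1350 kJ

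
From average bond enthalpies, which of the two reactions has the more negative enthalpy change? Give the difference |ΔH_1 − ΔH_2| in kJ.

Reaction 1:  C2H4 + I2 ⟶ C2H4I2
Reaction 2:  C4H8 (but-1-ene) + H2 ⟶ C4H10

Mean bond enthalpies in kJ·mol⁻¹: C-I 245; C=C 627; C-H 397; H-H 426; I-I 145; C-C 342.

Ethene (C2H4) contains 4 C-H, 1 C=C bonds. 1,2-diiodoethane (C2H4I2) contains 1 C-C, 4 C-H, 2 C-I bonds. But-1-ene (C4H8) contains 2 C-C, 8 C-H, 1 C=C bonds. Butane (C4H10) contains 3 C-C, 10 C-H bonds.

Reaction 2, by 23 kJ

Reaction 1:
  Bonds broken (reactants):
    C-H: 4 × 397 = 1588
    C=C: 1 × 627 = 627
    I-I: 1 × 145 = 145
    Σ(broken) = 2360 kJ
  Bonds formed (products):
    C-C: 1 × 342 = 342
    C-H: 4 × 397 = 1588
    C-I: 2 × 245 = 490
    Σ(formed) = 2420 kJ
  ΔH_1 = 2360 − 2420 = −60 kJ
Reaction 2:
  Bonds broken (reactants):
    C-C: 2 × 342 = 684
    C-H: 8 × 397 = 3176
    C=C: 1 × 627 = 627
    H-H: 1 × 426 = 426
    Σ(broken) = 4913 kJ
  Bonds formed (products):
    C-C: 3 × 342 = 1026
    C-H: 10 × 397 = 3970
    Σ(formed) = 4996 kJ
  ΔH_2 = 4913 − 4996 = −83 kJ
ΔH_1 − ΔH_2 = +23 kJ, so reaction 2 has the more negative ΔH; |ΔH_1 − ΔH_2| = 23 kJ.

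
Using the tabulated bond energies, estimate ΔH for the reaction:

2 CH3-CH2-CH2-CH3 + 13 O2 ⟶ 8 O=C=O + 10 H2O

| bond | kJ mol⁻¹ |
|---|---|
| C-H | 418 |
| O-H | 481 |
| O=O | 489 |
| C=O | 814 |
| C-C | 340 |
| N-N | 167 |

ΔH ≈ −5887 kJ

Bonds broken (reactants):
  C-C: 6 × 340 = 2040
  C-H: 20 × 418 = 8360
  O=O: 13 × 489 = 6357
  Σ(broken) = 16757 kJ
Bonds formed (products):
  C=O: 16 × 814 = 13024
  O-H: 20 × 481 = 9620
  Σ(formed) = 22644 kJ
ΔH = Σ(broken) − Σ(formed) = 16757 − 22644 = −5887 kJ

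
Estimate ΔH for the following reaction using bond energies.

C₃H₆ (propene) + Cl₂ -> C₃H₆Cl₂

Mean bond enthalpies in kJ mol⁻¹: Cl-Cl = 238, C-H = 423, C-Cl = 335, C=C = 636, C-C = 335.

Bonds broken (reactants):
  C-C: 1 × 335 = 335
  C-H: 6 × 423 = 2538
  C=C: 1 × 636 = 636
  Cl-Cl: 1 × 238 = 238
  Σ(broken) = 3747 kJ
Bonds formed (products):
  C-C: 2 × 335 = 670
  C-Cl: 2 × 335 = 670
  C-H: 6 × 423 = 2538
  Σ(formed) = 3878 kJ
ΔH = Σ(broken) − Σ(formed) = 3747 − 3878 = −131 kJ

ΔH ≈ −131 kJ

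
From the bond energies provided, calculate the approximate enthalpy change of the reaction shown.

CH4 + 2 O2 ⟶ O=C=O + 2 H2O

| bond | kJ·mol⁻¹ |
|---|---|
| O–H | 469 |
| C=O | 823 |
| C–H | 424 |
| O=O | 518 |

Bonds broken (reactants):
  C–H: 4 × 424 = 1696
  O=O: 2 × 518 = 1036
  Σ(broken) = 2732 kJ
Bonds formed (products):
  C=O: 2 × 823 = 1646
  O–H: 4 × 469 = 1876
  Σ(formed) = 3522 kJ
ΔH = Σ(broken) − Σ(formed) = 2732 − 3522 = −790 kJ

ΔH ≈ −790 kJ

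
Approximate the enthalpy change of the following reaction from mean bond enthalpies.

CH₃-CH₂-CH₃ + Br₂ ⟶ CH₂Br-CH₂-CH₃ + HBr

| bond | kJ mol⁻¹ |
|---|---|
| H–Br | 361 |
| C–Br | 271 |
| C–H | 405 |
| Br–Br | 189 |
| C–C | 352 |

Bonds broken (reactants):
  Br–Br: 1 × 189 = 189
  C–C: 2 × 352 = 704
  C–H: 8 × 405 = 3240
  Σ(broken) = 4133 kJ
Bonds formed (products):
  C–Br: 1 × 271 = 271
  C–C: 2 × 352 = 704
  C–H: 7 × 405 = 2835
  H–Br: 1 × 361 = 361
  Σ(formed) = 4171 kJ
ΔH = Σ(broken) − Σ(formed) = 4133 − 4171 = −38 kJ

ΔH ≈ −38 kJ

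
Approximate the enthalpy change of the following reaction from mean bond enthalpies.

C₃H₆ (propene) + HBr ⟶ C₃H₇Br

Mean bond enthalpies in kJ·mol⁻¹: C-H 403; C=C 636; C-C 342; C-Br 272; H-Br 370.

ΔH ≈ −11 kJ

Bonds broken (reactants):
  C-C: 1 × 342 = 342
  C-H: 6 × 403 = 2418
  C=C: 1 × 636 = 636
  H-Br: 1 × 370 = 370
  Σ(broken) = 3766 kJ
Bonds formed (products):
  C-Br: 1 × 272 = 272
  C-C: 2 × 342 = 684
  C-H: 7 × 403 = 2821
  Σ(formed) = 3777 kJ
ΔH = Σ(broken) − Σ(formed) = 3766 − 3777 = −11 kJ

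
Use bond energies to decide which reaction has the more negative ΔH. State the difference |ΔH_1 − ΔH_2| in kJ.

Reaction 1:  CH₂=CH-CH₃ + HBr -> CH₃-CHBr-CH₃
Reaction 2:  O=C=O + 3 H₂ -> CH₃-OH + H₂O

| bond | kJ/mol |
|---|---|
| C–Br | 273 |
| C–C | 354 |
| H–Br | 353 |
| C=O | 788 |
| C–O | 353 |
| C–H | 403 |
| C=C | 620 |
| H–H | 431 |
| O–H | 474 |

Reaction 1:
  Bonds broken (reactants):
    C–C: 1 × 354 = 354
    C–H: 6 × 403 = 2418
    C=C: 1 × 620 = 620
    H–Br: 1 × 353 = 353
    Σ(broken) = 3745 kJ
  Bonds formed (products):
    C–Br: 1 × 273 = 273
    C–C: 2 × 354 = 708
    C–H: 7 × 403 = 2821
    Σ(formed) = 3802 kJ
  ΔH_1 = 3745 − 3802 = −57 kJ
Reaction 2:
  Bonds broken (reactants):
    C=O: 2 × 788 = 1576
    H–H: 3 × 431 = 1293
    Σ(broken) = 2869 kJ
  Bonds formed (products):
    C–H: 3 × 403 = 1209
    C–O: 1 × 353 = 353
    O–H: 3 × 474 = 1422
    Σ(formed) = 2984 kJ
  ΔH_2 = 2869 − 2984 = −115 kJ
ΔH_1 − ΔH_2 = +58 kJ, so reaction 2 has the more negative ΔH; |ΔH_1 − ΔH_2| = 58 kJ.

Reaction 2, by 58 kJ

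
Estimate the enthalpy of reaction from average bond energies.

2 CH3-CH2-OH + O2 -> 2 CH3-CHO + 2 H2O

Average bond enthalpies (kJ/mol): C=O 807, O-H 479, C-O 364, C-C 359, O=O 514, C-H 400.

ΔH ≈ −530 kJ

Bonds broken (reactants):
  C-C: 2 × 359 = 718
  C-H: 10 × 400 = 4000
  C-O: 2 × 364 = 728
  O-H: 2 × 479 = 958
  O=O: 1 × 514 = 514
  Σ(broken) = 6918 kJ
Bonds formed (products):
  C-C: 2 × 359 = 718
  C-H: 8 × 400 = 3200
  C=O: 2 × 807 = 1614
  O-H: 4 × 479 = 1916
  Σ(formed) = 7448 kJ
ΔH = Σ(broken) − Σ(formed) = 6918 − 7448 = −530 kJ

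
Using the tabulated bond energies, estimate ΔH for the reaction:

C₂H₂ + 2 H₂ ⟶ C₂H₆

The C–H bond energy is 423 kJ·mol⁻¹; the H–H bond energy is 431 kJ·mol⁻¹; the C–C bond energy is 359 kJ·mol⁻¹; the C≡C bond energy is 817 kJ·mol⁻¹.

ΔH ≈ −372 kJ

Bonds broken (reactants):
  C≡C: 1 × 817 = 817
  C–H: 2 × 423 = 846
  H–H: 2 × 431 = 862
  Σ(broken) = 2525 kJ
Bonds formed (products):
  C–C: 1 × 359 = 359
  C–H: 6 × 423 = 2538
  Σ(formed) = 2897 kJ
ΔH = Σ(broken) − Σ(formed) = 2525 − 2897 = −372 kJ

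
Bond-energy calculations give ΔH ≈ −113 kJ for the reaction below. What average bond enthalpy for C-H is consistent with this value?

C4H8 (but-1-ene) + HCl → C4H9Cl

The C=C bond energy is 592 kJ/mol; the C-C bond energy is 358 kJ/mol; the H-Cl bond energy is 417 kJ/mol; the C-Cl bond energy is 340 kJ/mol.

Let D be the C-H bond energy.
Σ(broken) = 2×358 + 8×D + 1×592 + 1×417 = 1725 + 8D
Σ(formed) = 3×358 + 1×340 + 9×D = 1414 + 9D
ΔH = Σ(broken) − Σ(formed) = (1725 + 8D) − (1414 + 9D) = +311 − D
Setting this equal to −113 kJ gives D = 424 kJ/mol.

D(C-H) ≈ 424 kJ/mol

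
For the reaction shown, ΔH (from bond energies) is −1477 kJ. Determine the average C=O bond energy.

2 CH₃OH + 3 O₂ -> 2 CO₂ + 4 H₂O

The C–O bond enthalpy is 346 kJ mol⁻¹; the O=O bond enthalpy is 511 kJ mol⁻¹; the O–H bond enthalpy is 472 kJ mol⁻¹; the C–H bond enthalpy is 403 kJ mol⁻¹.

D(C=O) ≈ 822 kJ/mol

Let D be the C=O bond energy.
Σ(broken) = 6×403 + 2×346 + 2×472 + 3×511 = 5587
Σ(formed) = 4×D + 8×472 = 3776 + 4D
ΔH = Σ(broken) − Σ(formed) = (5587) − (3776 + 4D) = +1811 − 4D
Setting this equal to −1477 kJ gives 4D = 3288, so D = 822 kJ/mol.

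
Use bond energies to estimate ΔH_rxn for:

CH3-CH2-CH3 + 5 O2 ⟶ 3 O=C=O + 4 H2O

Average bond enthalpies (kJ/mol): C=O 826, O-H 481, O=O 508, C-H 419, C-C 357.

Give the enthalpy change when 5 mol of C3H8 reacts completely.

Bonds broken (reactants):
  C-C: 2 × 357 = 714
  C-H: 8 × 419 = 3352
  O=O: 5 × 508 = 2540
  Σ(broken) = 6606 kJ
Bonds formed (products):
  C=O: 6 × 826 = 4956
  O-H: 8 × 481 = 3848
  Σ(formed) = 8804 kJ
ΔH = Σ(broken) − Σ(formed) = 6606 − 8804 = −2198 kJ
For 5× the reaction as written: 5 × (−2198) = −10990 kJ

ΔH = −10990 kJ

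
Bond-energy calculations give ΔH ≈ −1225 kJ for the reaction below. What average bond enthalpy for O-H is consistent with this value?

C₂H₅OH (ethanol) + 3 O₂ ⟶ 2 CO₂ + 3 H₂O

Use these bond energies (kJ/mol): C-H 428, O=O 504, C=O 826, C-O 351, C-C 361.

D(O-H) ≈ 457 kJ/mol

Let D be the O-H bond energy.
Σ(broken) = 1×361 + 5×428 + 1×351 + 1×D + 3×504 = 4364 + D
Σ(formed) = 4×826 + 6×D = 3304 + 6D
ΔH = Σ(broken) − Σ(formed) = (4364 + D) − (3304 + 6D) = +1060 − 5D
Setting this equal to −1225 kJ gives 5D = 2285, so D = 457 kJ/mol.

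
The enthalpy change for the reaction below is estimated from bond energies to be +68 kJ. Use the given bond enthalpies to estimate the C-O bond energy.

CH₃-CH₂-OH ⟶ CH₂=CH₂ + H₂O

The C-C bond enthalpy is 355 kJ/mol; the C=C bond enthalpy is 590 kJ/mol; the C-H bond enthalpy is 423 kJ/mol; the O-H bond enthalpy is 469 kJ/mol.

Let D be the C-O bond energy.
Σ(broken) = 1×355 + 5×423 + 1×D + 1×469 = 2939 + D
Σ(formed) = 4×423 + 1×590 + 2×469 = 3220
ΔH = Σ(broken) − Σ(formed) = (2939 + D) − (3220) = −281 + D
Setting this equal to +68 kJ gives D = 349 kJ/mol.

D(C-O) ≈ 349 kJ/mol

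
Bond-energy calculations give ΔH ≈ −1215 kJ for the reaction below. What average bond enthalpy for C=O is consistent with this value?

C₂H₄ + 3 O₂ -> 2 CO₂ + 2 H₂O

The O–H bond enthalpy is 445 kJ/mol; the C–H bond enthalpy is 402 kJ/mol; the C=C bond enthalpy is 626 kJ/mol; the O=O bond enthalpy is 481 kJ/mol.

D(C=O) ≈ 778 kJ/mol

Let D be the C=O bond energy.
Σ(broken) = 4×402 + 1×626 + 3×481 = 3677
Σ(formed) = 4×D + 4×445 = 1780 + 4D
ΔH = Σ(broken) − Σ(formed) = (3677) − (1780 + 4D) = +1897 − 4D
Setting this equal to −1215 kJ gives 4D = 3112, so D = 778 kJ/mol.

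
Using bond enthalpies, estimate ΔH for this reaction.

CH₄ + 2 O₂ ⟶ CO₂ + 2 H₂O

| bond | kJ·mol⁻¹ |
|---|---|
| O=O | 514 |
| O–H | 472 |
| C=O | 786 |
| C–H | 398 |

ΔH ≈ −840 kJ

Bonds broken (reactants):
  C–H: 4 × 398 = 1592
  O=O: 2 × 514 = 1028
  Σ(broken) = 2620 kJ
Bonds formed (products):
  C=O: 2 × 786 = 1572
  O–H: 4 × 472 = 1888
  Σ(formed) = 3460 kJ
ΔH = Σ(broken) − Σ(formed) = 2620 − 3460 = −840 kJ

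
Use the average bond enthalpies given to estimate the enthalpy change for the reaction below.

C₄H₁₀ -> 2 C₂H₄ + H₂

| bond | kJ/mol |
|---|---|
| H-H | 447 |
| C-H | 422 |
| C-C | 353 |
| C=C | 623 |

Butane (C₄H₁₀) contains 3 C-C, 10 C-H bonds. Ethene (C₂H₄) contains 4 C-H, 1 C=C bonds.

Bonds broken (reactants):
  C-C: 3 × 353 = 1059
  C-H: 10 × 422 = 4220
  Σ(broken) = 5279 kJ
Bonds formed (products):
  C-H: 8 × 422 = 3376
  C=C: 2 × 623 = 1246
  H-H: 1 × 447 = 447
  Σ(formed) = 5069 kJ
ΔH = Σ(broken) − Σ(formed) = 5279 − 5069 = +210 kJ

ΔH ≈ +210 kJ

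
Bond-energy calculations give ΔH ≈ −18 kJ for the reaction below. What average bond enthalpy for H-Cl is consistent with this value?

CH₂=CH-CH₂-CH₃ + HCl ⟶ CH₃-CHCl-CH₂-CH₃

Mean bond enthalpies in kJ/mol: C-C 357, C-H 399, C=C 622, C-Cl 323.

Let D be the H-Cl bond energy.
Σ(broken) = 2×357 + 8×399 + 1×622 + 1×D = 4528 + D
Σ(formed) = 3×357 + 1×323 + 9×399 = 4985
ΔH = Σ(broken) − Σ(formed) = (4528 + D) − (4985) = −457 + D
Setting this equal to −18 kJ gives D = 439 kJ/mol.

D(H-Cl) ≈ 439 kJ/mol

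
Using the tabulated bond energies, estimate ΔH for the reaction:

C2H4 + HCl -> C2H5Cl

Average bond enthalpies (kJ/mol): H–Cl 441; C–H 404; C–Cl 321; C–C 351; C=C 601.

ΔH ≈ −34 kJ

Bonds broken (reactants):
  C–H: 4 × 404 = 1616
  C=C: 1 × 601 = 601
  H–Cl: 1 × 441 = 441
  Σ(broken) = 2658 kJ
Bonds formed (products):
  C–C: 1 × 351 = 351
  C–Cl: 1 × 321 = 321
  C–H: 5 × 404 = 2020
  Σ(formed) = 2692 kJ
ΔH = Σ(broken) − Σ(formed) = 2658 − 2692 = −34 kJ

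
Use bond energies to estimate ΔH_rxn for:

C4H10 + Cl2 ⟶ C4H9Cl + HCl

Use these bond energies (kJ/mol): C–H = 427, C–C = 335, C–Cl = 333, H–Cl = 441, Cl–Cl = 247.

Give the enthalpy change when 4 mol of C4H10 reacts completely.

Bonds broken (reactants):
  C–C: 3 × 335 = 1005
  C–H: 10 × 427 = 4270
  Cl–Cl: 1 × 247 = 247
  Σ(broken) = 5522 kJ
Bonds formed (products):
  C–C: 3 × 335 = 1005
  C–Cl: 1 × 333 = 333
  C–H: 9 × 427 = 3843
  H–Cl: 1 × 441 = 441
  Σ(formed) = 5622 kJ
ΔH = Σ(broken) − Σ(formed) = 5522 − 5622 = −100 kJ
For 4× the reaction as written: 4 × (−100) = −400 kJ

ΔH = −400 kJ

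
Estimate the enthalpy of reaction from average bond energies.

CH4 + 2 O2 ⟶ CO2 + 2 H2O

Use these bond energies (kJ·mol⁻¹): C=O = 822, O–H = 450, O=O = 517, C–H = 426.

ΔH ≈ −706 kJ

Bonds broken (reactants):
  C–H: 4 × 426 = 1704
  O=O: 2 × 517 = 1034
  Σ(broken) = 2738 kJ
Bonds formed (products):
  C=O: 2 × 822 = 1644
  O–H: 4 × 450 = 1800
  Σ(formed) = 3444 kJ
ΔH = Σ(broken) − Σ(formed) = 2738 − 3444 = −706 kJ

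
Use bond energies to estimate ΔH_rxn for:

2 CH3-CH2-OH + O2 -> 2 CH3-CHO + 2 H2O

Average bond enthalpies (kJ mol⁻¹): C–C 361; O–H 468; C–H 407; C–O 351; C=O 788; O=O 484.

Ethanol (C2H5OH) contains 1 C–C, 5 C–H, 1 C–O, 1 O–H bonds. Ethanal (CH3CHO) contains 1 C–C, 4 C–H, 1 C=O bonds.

ΔH ≈ −512 kJ

Bonds broken (reactants):
  C–C: 2 × 361 = 722
  C–H: 10 × 407 = 4070
  C–O: 2 × 351 = 702
  O–H: 2 × 468 = 936
  O=O: 1 × 484 = 484
  Σ(broken) = 6914 kJ
Bonds formed (products):
  C–C: 2 × 361 = 722
  C–H: 8 × 407 = 3256
  C=O: 2 × 788 = 1576
  O–H: 4 × 468 = 1872
  Σ(formed) = 7426 kJ
ΔH = Σ(broken) − Σ(formed) = 6914 − 7426 = −512 kJ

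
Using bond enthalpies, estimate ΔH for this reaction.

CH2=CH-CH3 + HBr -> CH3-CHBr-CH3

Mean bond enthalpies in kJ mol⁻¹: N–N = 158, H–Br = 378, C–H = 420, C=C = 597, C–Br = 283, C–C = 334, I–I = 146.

Bonds broken (reactants):
  C–C: 1 × 334 = 334
  C–H: 6 × 420 = 2520
  C=C: 1 × 597 = 597
  H–Br: 1 × 378 = 378
  Σ(broken) = 3829 kJ
Bonds formed (products):
  C–Br: 1 × 283 = 283
  C–C: 2 × 334 = 668
  C–H: 7 × 420 = 2940
  Σ(formed) = 3891 kJ
ΔH = Σ(broken) − Σ(formed) = 3829 − 3891 = −62 kJ

ΔH ≈ −62 kJ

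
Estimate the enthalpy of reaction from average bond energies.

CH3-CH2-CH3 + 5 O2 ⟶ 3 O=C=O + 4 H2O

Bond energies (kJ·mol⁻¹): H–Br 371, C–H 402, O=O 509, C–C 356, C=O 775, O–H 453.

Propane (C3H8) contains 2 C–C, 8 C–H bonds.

Bonds broken (reactants):
  C–C: 2 × 356 = 712
  C–H: 8 × 402 = 3216
  O=O: 5 × 509 = 2545
  Σ(broken) = 6473 kJ
Bonds formed (products):
  C=O: 6 × 775 = 4650
  O–H: 8 × 453 = 3624
  Σ(formed) = 8274 kJ
ΔH = Σ(broken) − Σ(formed) = 6473 − 8274 = −1801 kJ

ΔH ≈ −1801 kJ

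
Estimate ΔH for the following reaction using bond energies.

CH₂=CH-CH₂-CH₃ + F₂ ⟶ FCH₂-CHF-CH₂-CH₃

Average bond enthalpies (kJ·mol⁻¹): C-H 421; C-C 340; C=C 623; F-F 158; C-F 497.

Bonds broken (reactants):
  C-C: 2 × 340 = 680
  C-H: 8 × 421 = 3368
  C=C: 1 × 623 = 623
  F-F: 1 × 158 = 158
  Σ(broken) = 4829 kJ
Bonds formed (products):
  C-C: 3 × 340 = 1020
  C-F: 2 × 497 = 994
  C-H: 8 × 421 = 3368
  Σ(formed) = 5382 kJ
ΔH = Σ(broken) − Σ(formed) = 4829 − 5382 = −553 kJ

ΔH ≈ −553 kJ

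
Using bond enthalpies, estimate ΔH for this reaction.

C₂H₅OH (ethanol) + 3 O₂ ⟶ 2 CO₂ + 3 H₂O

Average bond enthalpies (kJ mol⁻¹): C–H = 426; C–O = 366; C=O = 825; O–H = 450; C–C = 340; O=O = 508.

ΔH ≈ −1190 kJ

Bonds broken (reactants):
  C–C: 1 × 340 = 340
  C–H: 5 × 426 = 2130
  C–O: 1 × 366 = 366
  O–H: 1 × 450 = 450
  O=O: 3 × 508 = 1524
  Σ(broken) = 4810 kJ
Bonds formed (products):
  C=O: 4 × 825 = 3300
  O–H: 6 × 450 = 2700
  Σ(formed) = 6000 kJ
ΔH = Σ(broken) − Σ(formed) = 4810 − 6000 = −1190 kJ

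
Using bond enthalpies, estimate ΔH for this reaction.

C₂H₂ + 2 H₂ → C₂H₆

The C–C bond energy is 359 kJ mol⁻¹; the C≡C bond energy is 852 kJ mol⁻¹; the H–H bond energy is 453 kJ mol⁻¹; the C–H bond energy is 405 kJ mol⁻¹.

Bonds broken (reactants):
  C≡C: 1 × 852 = 852
  C–H: 2 × 405 = 810
  H–H: 2 × 453 = 906
  Σ(broken) = 2568 kJ
Bonds formed (products):
  C–C: 1 × 359 = 359
  C–H: 6 × 405 = 2430
  Σ(formed) = 2789 kJ
ΔH = Σ(broken) − Σ(formed) = 2568 − 2789 = −221 kJ

ΔH ≈ −221 kJ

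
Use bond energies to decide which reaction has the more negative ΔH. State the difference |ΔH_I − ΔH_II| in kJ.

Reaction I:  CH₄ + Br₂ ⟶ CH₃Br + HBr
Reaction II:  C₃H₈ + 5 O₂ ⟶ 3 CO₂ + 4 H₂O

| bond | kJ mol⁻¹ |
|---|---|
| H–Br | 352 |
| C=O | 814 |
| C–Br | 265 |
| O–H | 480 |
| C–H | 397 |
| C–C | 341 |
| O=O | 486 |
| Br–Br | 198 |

Reaction I:
  Bonds broken (reactants):
    Br–Br: 1 × 198 = 198
    C–H: 4 × 397 = 1588
    Σ(broken) = 1786 kJ
  Bonds formed (products):
    C–Br: 1 × 265 = 265
    C–H: 3 × 397 = 1191
    H–Br: 1 × 352 = 352
    Σ(formed) = 1808 kJ
  ΔH_I = 1786 − 1808 = −22 kJ
Reaction II:
  Bonds broken (reactants):
    C–C: 2 × 341 = 682
    C–H: 8 × 397 = 3176
    O=O: 5 × 486 = 2430
    Σ(broken) = 6288 kJ
  Bonds formed (products):
    C=O: 6 × 814 = 4884
    O–H: 8 × 480 = 3840
    Σ(formed) = 8724 kJ
  ΔH_II = 6288 − 8724 = −2436 kJ
ΔH_I − ΔH_II = +2414 kJ, so reaction II has the more negative ΔH; |ΔH_I − ΔH_II| = 2414 kJ.

Reaction II, by 2414 kJ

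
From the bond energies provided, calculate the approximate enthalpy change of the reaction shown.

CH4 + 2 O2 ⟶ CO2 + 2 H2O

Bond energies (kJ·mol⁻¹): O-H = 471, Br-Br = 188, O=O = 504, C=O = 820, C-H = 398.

Bonds broken (reactants):
  C-H: 4 × 398 = 1592
  O=O: 2 × 504 = 1008
  Σ(broken) = 2600 kJ
Bonds formed (products):
  C=O: 2 × 820 = 1640
  O-H: 4 × 471 = 1884
  Σ(formed) = 3524 kJ
ΔH = Σ(broken) − Σ(formed) = 2600 − 3524 = −924 kJ

ΔH ≈ −924 kJ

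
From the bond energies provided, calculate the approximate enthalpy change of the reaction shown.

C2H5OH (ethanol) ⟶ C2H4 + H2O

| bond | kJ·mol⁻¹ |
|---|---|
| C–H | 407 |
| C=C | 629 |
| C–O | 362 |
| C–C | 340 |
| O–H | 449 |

ΔH ≈ +31 kJ

Bonds broken (reactants):
  C–C: 1 × 340 = 340
  C–H: 5 × 407 = 2035
  C–O: 1 × 362 = 362
  O–H: 1 × 449 = 449
  Σ(broken) = 3186 kJ
Bonds formed (products):
  C–H: 4 × 407 = 1628
  C=C: 1 × 629 = 629
  O–H: 2 × 449 = 898
  Σ(formed) = 3155 kJ
ΔH = Σ(broken) − Σ(formed) = 3186 − 3155 = +31 kJ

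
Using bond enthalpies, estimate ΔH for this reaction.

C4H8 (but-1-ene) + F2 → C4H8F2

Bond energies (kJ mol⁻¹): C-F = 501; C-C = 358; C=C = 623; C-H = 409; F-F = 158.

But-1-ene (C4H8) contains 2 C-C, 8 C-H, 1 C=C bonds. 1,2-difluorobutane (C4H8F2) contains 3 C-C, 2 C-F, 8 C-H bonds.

ΔH ≈ −579 kJ

Bonds broken (reactants):
  C-C: 2 × 358 = 716
  C-H: 8 × 409 = 3272
  C=C: 1 × 623 = 623
  F-F: 1 × 158 = 158
  Σ(broken) = 4769 kJ
Bonds formed (products):
  C-C: 3 × 358 = 1074
  C-F: 2 × 501 = 1002
  C-H: 8 × 409 = 3272
  Σ(formed) = 5348 kJ
ΔH = Σ(broken) − Σ(formed) = 4769 − 5348 = −579 kJ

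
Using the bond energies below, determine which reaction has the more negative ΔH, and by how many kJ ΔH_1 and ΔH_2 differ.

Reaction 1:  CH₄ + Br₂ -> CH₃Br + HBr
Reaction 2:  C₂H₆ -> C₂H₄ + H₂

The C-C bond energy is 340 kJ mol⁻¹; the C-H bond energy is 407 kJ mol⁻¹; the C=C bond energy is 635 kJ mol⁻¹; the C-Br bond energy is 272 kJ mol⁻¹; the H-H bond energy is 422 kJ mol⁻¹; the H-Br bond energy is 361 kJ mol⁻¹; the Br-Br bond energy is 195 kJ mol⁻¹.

Reaction 1:
  Bonds broken (reactants):
    Br-Br: 1 × 195 = 195
    C-H: 4 × 407 = 1628
    Σ(broken) = 1823 kJ
  Bonds formed (products):
    C-Br: 1 × 272 = 272
    C-H: 3 × 407 = 1221
    H-Br: 1 × 361 = 361
    Σ(formed) = 1854 kJ
  ΔH_1 = 1823 − 1854 = −31 kJ
Reaction 2:
  Bonds broken (reactants):
    C-C: 1 × 340 = 340
    C-H: 6 × 407 = 2442
    Σ(broken) = 2782 kJ
  Bonds formed (products):
    C-H: 4 × 407 = 1628
    C=C: 1 × 635 = 635
    H-H: 1 × 422 = 422
    Σ(formed) = 2685 kJ
  ΔH_2 = 2782 − 2685 = +97 kJ
ΔH_1 − ΔH_2 = −128 kJ, so reaction 1 has the more negative ΔH; |ΔH_1 − ΔH_2| = 128 kJ.

Reaction 1, by 128 kJ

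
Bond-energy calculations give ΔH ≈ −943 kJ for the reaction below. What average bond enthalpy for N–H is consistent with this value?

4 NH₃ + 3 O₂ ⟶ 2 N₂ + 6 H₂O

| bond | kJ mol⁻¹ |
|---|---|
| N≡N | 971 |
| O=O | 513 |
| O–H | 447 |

D(N–H) ≈ 402 kJ/mol

Let D be the N–H bond energy.
Σ(broken) = 12×D + 3×513 = 1539 + 12D
Σ(formed) = 2×971 + 12×447 = 7306
ΔH = Σ(broken) − Σ(formed) = (1539 + 12D) − (7306) = −5767 + 12D
Setting this equal to −943 kJ gives 12D = 4824, so D = 402 kJ/mol.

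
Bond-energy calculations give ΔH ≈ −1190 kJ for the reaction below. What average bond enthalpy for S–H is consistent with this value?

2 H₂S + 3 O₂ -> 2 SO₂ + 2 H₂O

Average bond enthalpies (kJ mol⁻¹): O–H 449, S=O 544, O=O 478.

D(S–H) ≈ 337 kJ/mol

Let D be the S–H bond energy.
Σ(broken) = 3×478 + 4×D = 1434 + 4D
Σ(formed) = 4×449 + 4×544 = 3972
ΔH = Σ(broken) − Σ(formed) = (1434 + 4D) − (3972) = −2538 + 4D
Setting this equal to −1190 kJ gives 4D = 1348, so D = 337 kJ/mol.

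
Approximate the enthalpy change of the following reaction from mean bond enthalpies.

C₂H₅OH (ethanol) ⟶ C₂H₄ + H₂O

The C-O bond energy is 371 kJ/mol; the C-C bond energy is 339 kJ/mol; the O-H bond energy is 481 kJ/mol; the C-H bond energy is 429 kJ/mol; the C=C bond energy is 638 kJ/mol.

ΔH ≈ +20 kJ

Bonds broken (reactants):
  C-C: 1 × 339 = 339
  C-H: 5 × 429 = 2145
  C-O: 1 × 371 = 371
  O-H: 1 × 481 = 481
  Σ(broken) = 3336 kJ
Bonds formed (products):
  C-H: 4 × 429 = 1716
  C=C: 1 × 638 = 638
  O-H: 2 × 481 = 962
  Σ(formed) = 3316 kJ
ΔH = Σ(broken) − Σ(formed) = 3336 − 3316 = +20 kJ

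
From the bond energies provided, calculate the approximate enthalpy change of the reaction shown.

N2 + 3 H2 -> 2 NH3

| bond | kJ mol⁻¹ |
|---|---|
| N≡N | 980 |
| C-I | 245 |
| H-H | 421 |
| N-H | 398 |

Bonds broken (reactants):
  H-H: 3 × 421 = 1263
  N≡N: 1 × 980 = 980
  Σ(broken) = 2243 kJ
Bonds formed (products):
  N-H: 6 × 398 = 2388
  Σ(formed) = 2388 kJ
ΔH = Σ(broken) − Σ(formed) = 2243 − 2388 = −145 kJ

ΔH ≈ −145 kJ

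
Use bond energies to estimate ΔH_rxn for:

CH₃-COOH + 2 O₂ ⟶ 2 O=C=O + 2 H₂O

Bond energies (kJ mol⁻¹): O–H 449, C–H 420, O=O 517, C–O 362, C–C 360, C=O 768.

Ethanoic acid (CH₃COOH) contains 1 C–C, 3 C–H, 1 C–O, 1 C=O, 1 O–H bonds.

ΔH ≈ −635 kJ

Bonds broken (reactants):
  C–C: 1 × 360 = 360
  C–H: 3 × 420 = 1260
  C–O: 1 × 362 = 362
  C=O: 1 × 768 = 768
  O–H: 1 × 449 = 449
  O=O: 2 × 517 = 1034
  Σ(broken) = 4233 kJ
Bonds formed (products):
  C=O: 4 × 768 = 3072
  O–H: 4 × 449 = 1796
  Σ(formed) = 4868 kJ
ΔH = Σ(broken) − Σ(formed) = 4233 − 4868 = −635 kJ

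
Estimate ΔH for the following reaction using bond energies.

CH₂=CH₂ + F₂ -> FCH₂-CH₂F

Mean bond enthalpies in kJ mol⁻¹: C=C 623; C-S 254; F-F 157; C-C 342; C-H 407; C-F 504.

ΔH ≈ −570 kJ

Bonds broken (reactants):
  C-H: 4 × 407 = 1628
  C=C: 1 × 623 = 623
  F-F: 1 × 157 = 157
  Σ(broken) = 2408 kJ
Bonds formed (products):
  C-C: 1 × 342 = 342
  C-F: 2 × 504 = 1008
  C-H: 4 × 407 = 1628
  Σ(formed) = 2978 kJ
ΔH = Σ(broken) − Σ(formed) = 2408 − 2978 = −570 kJ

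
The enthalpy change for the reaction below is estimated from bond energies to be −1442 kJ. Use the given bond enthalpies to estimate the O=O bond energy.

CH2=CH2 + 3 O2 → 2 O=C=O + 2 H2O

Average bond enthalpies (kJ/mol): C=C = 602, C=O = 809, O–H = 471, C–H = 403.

Let D be the O=O bond energy.
Σ(broken) = 4×403 + 1×602 + 3×D = 2214 + 3D
Σ(formed) = 4×809 + 4×471 = 5120
ΔH = Σ(broken) − Σ(formed) = (2214 + 3D) − (5120) = −2906 + 3D
Setting this equal to −1442 kJ gives 3D = 1464, so D = 488 kJ/mol.

D(O=O) ≈ 488 kJ/mol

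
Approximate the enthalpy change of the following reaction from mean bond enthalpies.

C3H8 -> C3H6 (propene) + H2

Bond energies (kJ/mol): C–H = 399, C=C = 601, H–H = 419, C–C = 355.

Bonds broken (reactants):
  C–C: 2 × 355 = 710
  C–H: 8 × 399 = 3192
  Σ(broken) = 3902 kJ
Bonds formed (products):
  C–C: 1 × 355 = 355
  C–H: 6 × 399 = 2394
  C=C: 1 × 601 = 601
  H–H: 1 × 419 = 419
  Σ(formed) = 3769 kJ
ΔH = Σ(broken) − Σ(formed) = 3902 − 3769 = +133 kJ

ΔH ≈ +133 kJ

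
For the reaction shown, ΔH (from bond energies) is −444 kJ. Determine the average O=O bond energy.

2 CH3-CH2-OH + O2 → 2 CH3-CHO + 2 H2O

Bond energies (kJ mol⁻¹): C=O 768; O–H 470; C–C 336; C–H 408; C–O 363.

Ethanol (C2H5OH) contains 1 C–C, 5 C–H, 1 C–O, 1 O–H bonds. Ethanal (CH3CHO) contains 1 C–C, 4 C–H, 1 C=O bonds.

D(O=O) ≈ 490 kJ/mol

Let D be the O=O bond energy.
Σ(broken) = 2×336 + 10×408 + 2×363 + 2×470 + 1×D = 6418 + D
Σ(formed) = 2×336 + 8×408 + 2×768 + 4×470 = 7352
ΔH = Σ(broken) − Σ(formed) = (6418 + D) − (7352) = −934 + D
Setting this equal to −444 kJ gives D = 490 kJ/mol.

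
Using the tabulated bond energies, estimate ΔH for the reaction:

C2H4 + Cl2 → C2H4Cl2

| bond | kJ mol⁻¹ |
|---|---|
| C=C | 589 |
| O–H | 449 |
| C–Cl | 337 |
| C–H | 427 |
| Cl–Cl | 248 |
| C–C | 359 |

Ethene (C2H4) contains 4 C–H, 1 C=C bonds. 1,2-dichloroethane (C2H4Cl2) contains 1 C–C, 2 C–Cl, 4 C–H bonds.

ΔH ≈ −196 kJ

Bonds broken (reactants):
  C–H: 4 × 427 = 1708
  C=C: 1 × 589 = 589
  Cl–Cl: 1 × 248 = 248
  Σ(broken) = 2545 kJ
Bonds formed (products):
  C–C: 1 × 359 = 359
  C–Cl: 2 × 337 = 674
  C–H: 4 × 427 = 1708
  Σ(formed) = 2741 kJ
ΔH = Σ(broken) − Σ(formed) = 2545 − 2741 = −196 kJ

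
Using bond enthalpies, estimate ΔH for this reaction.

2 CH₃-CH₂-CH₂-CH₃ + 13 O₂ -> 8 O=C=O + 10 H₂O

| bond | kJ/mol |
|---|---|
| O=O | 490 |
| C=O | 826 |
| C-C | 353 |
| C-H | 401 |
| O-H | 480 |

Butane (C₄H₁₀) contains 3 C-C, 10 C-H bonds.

Bonds broken (reactants):
  C-C: 6 × 353 = 2118
  C-H: 20 × 401 = 8020
  O=O: 13 × 490 = 6370
  Σ(broken) = 16508 kJ
Bonds formed (products):
  C=O: 16 × 826 = 13216
  O-H: 20 × 480 = 9600
  Σ(formed) = 22816 kJ
ΔH = Σ(broken) − Σ(formed) = 16508 − 22816 = −6308 kJ

ΔH ≈ −6308 kJ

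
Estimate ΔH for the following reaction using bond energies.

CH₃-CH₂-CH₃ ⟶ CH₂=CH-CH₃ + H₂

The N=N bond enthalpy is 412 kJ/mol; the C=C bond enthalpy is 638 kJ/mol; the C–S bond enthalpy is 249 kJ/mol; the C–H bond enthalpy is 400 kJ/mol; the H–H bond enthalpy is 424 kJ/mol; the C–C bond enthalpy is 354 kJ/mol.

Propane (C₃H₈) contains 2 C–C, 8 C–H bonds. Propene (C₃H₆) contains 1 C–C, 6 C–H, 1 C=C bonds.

ΔH ≈ +92 kJ

Bonds broken (reactants):
  C–C: 2 × 354 = 708
  C–H: 8 × 400 = 3200
  Σ(broken) = 3908 kJ
Bonds formed (products):
  C–C: 1 × 354 = 354
  C–H: 6 × 400 = 2400
  C=C: 1 × 638 = 638
  H–H: 1 × 424 = 424
  Σ(formed) = 3816 kJ
ΔH = Σ(broken) − Σ(formed) = 3908 − 3816 = +92 kJ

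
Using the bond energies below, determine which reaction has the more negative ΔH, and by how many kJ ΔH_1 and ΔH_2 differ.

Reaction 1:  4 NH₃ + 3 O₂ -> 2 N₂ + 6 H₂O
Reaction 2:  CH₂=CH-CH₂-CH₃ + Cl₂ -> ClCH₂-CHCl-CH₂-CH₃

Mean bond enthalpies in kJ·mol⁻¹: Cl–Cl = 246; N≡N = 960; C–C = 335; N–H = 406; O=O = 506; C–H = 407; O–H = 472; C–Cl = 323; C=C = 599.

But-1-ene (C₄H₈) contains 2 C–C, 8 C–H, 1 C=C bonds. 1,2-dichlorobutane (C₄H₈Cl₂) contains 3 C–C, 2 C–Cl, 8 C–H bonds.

Reaction 1:
  Bonds broken (reactants):
    N–H: 12 × 406 = 4872
    O=O: 3 × 506 = 1518
    Σ(broken) = 6390 kJ
  Bonds formed (products):
    N≡N: 2 × 960 = 1920
    O–H: 12 × 472 = 5664
    Σ(formed) = 7584 kJ
  ΔH_1 = 6390 − 7584 = −1194 kJ
Reaction 2:
  Bonds broken (reactants):
    C–C: 2 × 335 = 670
    C–H: 8 × 407 = 3256
    C=C: 1 × 599 = 599
    Cl–Cl: 1 × 246 = 246
    Σ(broken) = 4771 kJ
  Bonds formed (products):
    C–C: 3 × 335 = 1005
    C–Cl: 2 × 323 = 646
    C–H: 8 × 407 = 3256
    Σ(formed) = 4907 kJ
  ΔH_2 = 4771 − 4907 = −136 kJ
ΔH_1 − ΔH_2 = −1058 kJ, so reaction 1 has the more negative ΔH; |ΔH_1 − ΔH_2| = 1058 kJ.

Reaction 1, by 1058 kJ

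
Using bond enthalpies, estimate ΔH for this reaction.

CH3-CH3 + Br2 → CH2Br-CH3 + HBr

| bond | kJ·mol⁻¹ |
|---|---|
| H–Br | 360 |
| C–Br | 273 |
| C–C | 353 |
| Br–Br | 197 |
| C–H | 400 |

ΔH ≈ −36 kJ

Bonds broken (reactants):
  Br–Br: 1 × 197 = 197
  C–C: 1 × 353 = 353
  C–H: 6 × 400 = 2400
  Σ(broken) = 2950 kJ
Bonds formed (products):
  C–Br: 1 × 273 = 273
  C–C: 1 × 353 = 353
  C–H: 5 × 400 = 2000
  H–Br: 1 × 360 = 360
  Σ(formed) = 2986 kJ
ΔH = Σ(broken) − Σ(formed) = 2950 − 2986 = −36 kJ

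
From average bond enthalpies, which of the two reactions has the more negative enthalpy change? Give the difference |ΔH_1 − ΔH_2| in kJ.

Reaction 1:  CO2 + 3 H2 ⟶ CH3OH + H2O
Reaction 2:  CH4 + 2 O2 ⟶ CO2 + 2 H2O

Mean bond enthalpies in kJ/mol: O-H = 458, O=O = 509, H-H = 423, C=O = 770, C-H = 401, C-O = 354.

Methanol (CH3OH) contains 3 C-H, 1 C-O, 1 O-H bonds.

Reaction 2, by 628 kJ

Reaction 1:
  Bonds broken (reactants):
    C=O: 2 × 770 = 1540
    H-H: 3 × 423 = 1269
    Σ(broken) = 2809 kJ
  Bonds formed (products):
    C-H: 3 × 401 = 1203
    C-O: 1 × 354 = 354
    O-H: 3 × 458 = 1374
    Σ(formed) = 2931 kJ
  ΔH_1 = 2809 − 2931 = −122 kJ
Reaction 2:
  Bonds broken (reactants):
    C-H: 4 × 401 = 1604
    O=O: 2 × 509 = 1018
    Σ(broken) = 2622 kJ
  Bonds formed (products):
    C=O: 2 × 770 = 1540
    O-H: 4 × 458 = 1832
    Σ(formed) = 3372 kJ
  ΔH_2 = 2622 − 3372 = −750 kJ
ΔH_1 − ΔH_2 = +628 kJ, so reaction 2 has the more negative ΔH; |ΔH_1 − ΔH_2| = 628 kJ.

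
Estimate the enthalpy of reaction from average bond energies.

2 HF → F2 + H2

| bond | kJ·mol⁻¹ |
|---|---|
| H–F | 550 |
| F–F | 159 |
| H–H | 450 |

Bonds broken (reactants):
  H–F: 2 × 550 = 1100
  Σ(broken) = 1100 kJ
Bonds formed (products):
  F–F: 1 × 159 = 159
  H–H: 1 × 450 = 450
  Σ(formed) = 609 kJ
ΔH = Σ(broken) − Σ(formed) = 1100 − 609 = +491 kJ

ΔH ≈ +491 kJ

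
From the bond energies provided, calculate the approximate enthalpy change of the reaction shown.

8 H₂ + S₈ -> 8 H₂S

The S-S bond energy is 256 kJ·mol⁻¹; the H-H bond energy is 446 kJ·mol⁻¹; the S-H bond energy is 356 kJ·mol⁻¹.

Bonds broken (reactants):
  H-H: 8 × 446 = 3568
  S-S: 8 × 256 = 2048
  Σ(broken) = 5616 kJ
Bonds formed (products):
  S-H: 16 × 356 = 5696
  Σ(formed) = 5696 kJ
ΔH = Σ(broken) − Σ(formed) = 5616 − 5696 = −80 kJ

ΔH ≈ −80 kJ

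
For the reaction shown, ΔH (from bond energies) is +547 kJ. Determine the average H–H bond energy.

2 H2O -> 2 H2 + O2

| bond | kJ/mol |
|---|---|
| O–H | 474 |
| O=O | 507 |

Let D be the H–H bond energy.
Σ(broken) = 4×474 = 1896
Σ(formed) = 2×D + 1×507 = 507 + 2D
ΔH = Σ(broken) − Σ(formed) = (1896) − (507 + 2D) = +1389 − 2D
Setting this equal to +547 kJ gives 2D = 842, so D = 421 kJ/mol.

D(H–H) ≈ 421 kJ/mol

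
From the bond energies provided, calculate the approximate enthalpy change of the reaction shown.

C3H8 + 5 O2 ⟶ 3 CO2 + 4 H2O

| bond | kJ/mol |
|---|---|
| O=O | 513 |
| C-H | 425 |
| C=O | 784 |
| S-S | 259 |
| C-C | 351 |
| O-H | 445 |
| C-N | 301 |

ΔH ≈ −1597 kJ

Bonds broken (reactants):
  C-C: 2 × 351 = 702
  C-H: 8 × 425 = 3400
  O=O: 5 × 513 = 2565
  Σ(broken) = 6667 kJ
Bonds formed (products):
  C=O: 6 × 784 = 4704
  O-H: 8 × 445 = 3560
  Σ(formed) = 8264 kJ
ΔH = Σ(broken) − Σ(formed) = 6667 − 8264 = −1597 kJ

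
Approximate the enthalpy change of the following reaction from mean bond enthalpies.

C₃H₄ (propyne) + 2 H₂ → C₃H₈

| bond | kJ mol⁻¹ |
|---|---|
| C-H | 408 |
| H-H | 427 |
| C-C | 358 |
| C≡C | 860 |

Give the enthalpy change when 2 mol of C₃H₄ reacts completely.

Bonds broken (reactants):
  C≡C: 1 × 860 = 860
  C-C: 1 × 358 = 358
  C-H: 4 × 408 = 1632
  H-H: 2 × 427 = 854
  Σ(broken) = 3704 kJ
Bonds formed (products):
  C-C: 2 × 358 = 716
  C-H: 8 × 408 = 3264
  Σ(formed) = 3980 kJ
ΔH = Σ(broken) − Σ(formed) = 3704 − 3980 = −276 kJ
For 2× the reaction as written: 2 × (−276) = −552 kJ

ΔH = −552 kJ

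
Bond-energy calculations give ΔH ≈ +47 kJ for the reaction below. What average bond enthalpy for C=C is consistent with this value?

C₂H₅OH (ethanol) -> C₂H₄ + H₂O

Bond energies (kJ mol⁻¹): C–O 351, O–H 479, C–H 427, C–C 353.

D(C=C) ≈ 605 kJ/mol

Let D be the C=C bond energy.
Σ(broken) = 1×353 + 5×427 + 1×351 + 1×479 = 3318
Σ(formed) = 4×427 + 1×D + 2×479 = 2666 + D
ΔH = Σ(broken) − Σ(formed) = (3318) − (2666 + D) = +652 − D
Setting this equal to +47 kJ gives D = 605 kJ/mol.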